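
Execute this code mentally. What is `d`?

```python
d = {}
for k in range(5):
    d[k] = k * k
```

Let's trace through this code step by step.

Initialize: d = {}
Entering loop: for k in range(5):

After execution: d = {0: 0, 1: 1, 2: 4, 3: 9, 4: 16}
{0: 0, 1: 1, 2: 4, 3: 9, 4: 16}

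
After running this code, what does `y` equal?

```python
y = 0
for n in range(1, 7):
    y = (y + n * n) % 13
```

Let's trace through this code step by step.

Initialize: y = 0
Entering loop: for n in range(1, 7):

After execution: y = 0
0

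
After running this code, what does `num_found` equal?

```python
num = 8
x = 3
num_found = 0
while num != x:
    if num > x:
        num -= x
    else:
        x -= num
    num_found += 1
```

Let's trace through this code step by step.

Initialize: num = 8
Initialize: x = 3
Initialize: num_found = 0
Entering loop: while num != x:

After execution: num_found = 4
4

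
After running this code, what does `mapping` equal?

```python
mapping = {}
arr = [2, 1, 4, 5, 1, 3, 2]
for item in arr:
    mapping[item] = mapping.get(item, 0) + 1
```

Let's trace through this code step by step.

Initialize: mapping = {}
Initialize: arr = [2, 1, 4, 5, 1, 3, 2]
Entering loop: for item in arr:

After execution: mapping = {2: 2, 1: 2, 4: 1, 5: 1, 3: 1}
{2: 2, 1: 2, 4: 1, 5: 1, 3: 1}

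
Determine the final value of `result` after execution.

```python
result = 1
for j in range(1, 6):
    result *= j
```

Let's trace through this code step by step.

Initialize: result = 1
Entering loop: for j in range(1, 6):

After execution: result = 120
120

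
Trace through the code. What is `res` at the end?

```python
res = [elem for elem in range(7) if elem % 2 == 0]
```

Let's trace through this code step by step.

Initialize: res = [elem for elem in range(7) if elem % 2 == 0]

After execution: res = [0, 2, 4, 6]
[0, 2, 4, 6]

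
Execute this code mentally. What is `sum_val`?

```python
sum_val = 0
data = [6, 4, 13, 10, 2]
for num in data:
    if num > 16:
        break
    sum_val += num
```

Let's trace through this code step by step.

Initialize: sum_val = 0
Initialize: data = [6, 4, 13, 10, 2]
Entering loop: for num in data:

After execution: sum_val = 35
35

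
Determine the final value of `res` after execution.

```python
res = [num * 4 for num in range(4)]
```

Let's trace through this code step by step.

Initialize: res = [num * 4 for num in range(4)]

After execution: res = [0, 4, 8, 12]
[0, 4, 8, 12]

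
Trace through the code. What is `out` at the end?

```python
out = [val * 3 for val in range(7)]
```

Let's trace through this code step by step.

Initialize: out = [val * 3 for val in range(7)]

After execution: out = [0, 3, 6, 9, 12, 15, 18]
[0, 3, 6, 9, 12, 15, 18]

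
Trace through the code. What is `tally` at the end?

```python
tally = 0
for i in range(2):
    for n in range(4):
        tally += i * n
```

Let's trace through this code step by step.

Initialize: tally = 0
Entering loop: for i in range(2):

After execution: tally = 6
6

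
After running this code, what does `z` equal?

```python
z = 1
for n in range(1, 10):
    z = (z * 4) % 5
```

Let's trace through this code step by step.

Initialize: z = 1
Entering loop: for n in range(1, 10):

After execution: z = 4
4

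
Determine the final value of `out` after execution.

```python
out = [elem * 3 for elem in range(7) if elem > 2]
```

Let's trace through this code step by step.

Initialize: out = [elem * 3 for elem in range(7) if elem > 2]

After execution: out = [9, 12, 15, 18]
[9, 12, 15, 18]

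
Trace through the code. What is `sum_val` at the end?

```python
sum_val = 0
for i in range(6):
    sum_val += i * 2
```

Let's trace through this code step by step.

Initialize: sum_val = 0
Entering loop: for i in range(6):

After execution: sum_val = 30
30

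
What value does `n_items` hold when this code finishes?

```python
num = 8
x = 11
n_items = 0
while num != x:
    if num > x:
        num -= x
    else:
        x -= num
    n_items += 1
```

Let's trace through this code step by step.

Initialize: num = 8
Initialize: x = 11
Initialize: n_items = 0
Entering loop: while num != x:

After execution: n_items = 5
5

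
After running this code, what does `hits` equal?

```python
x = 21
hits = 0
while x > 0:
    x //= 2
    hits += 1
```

Let's trace through this code step by step.

Initialize: x = 21
Initialize: hits = 0
Entering loop: while x > 0:

After execution: hits = 5
5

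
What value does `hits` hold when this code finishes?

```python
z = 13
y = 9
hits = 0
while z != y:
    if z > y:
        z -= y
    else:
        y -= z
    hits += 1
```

Let's trace through this code step by step.

Initialize: z = 13
Initialize: y = 9
Initialize: hits = 0
Entering loop: while z != y:

After execution: hits = 6
6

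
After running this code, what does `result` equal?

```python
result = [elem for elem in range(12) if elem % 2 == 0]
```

Let's trace through this code step by step.

Initialize: result = [elem for elem in range(12) if elem % 2 == 0]

After execution: result = [0, 2, 4, 6, 8, 10]
[0, 2, 4, 6, 8, 10]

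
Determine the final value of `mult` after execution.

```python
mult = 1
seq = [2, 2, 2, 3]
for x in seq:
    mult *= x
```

Let's trace through this code step by step.

Initialize: mult = 1
Initialize: seq = [2, 2, 2, 3]
Entering loop: for x in seq:

After execution: mult = 24
24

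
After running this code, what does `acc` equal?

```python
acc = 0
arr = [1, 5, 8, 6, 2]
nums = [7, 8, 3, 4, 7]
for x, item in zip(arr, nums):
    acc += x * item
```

Let's trace through this code step by step.

Initialize: acc = 0
Initialize: arr = [1, 5, 8, 6, 2]
Initialize: nums = [7, 8, 3, 4, 7]
Entering loop: for x, item in zip(arr, nums):

After execution: acc = 109
109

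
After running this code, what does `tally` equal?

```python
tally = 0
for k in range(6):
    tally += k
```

Let's trace through this code step by step.

Initialize: tally = 0
Entering loop: for k in range(6):

After execution: tally = 15
15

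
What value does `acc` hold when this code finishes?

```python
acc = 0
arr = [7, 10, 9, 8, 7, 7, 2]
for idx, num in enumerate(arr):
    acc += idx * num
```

Let's trace through this code step by step.

Initialize: acc = 0
Initialize: arr = [7, 10, 9, 8, 7, 7, 2]
Entering loop: for idx, num in enumerate(arr):

After execution: acc = 127
127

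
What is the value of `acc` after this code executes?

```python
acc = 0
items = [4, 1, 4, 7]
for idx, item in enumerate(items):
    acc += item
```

Let's trace through this code step by step.

Initialize: acc = 0
Initialize: items = [4, 1, 4, 7]
Entering loop: for idx, item in enumerate(items):

After execution: acc = 16
16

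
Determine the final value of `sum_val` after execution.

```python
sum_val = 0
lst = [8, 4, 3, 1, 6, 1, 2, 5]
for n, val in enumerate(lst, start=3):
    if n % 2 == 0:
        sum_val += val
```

Let's trace through this code step by step.

Initialize: sum_val = 0
Initialize: lst = [8, 4, 3, 1, 6, 1, 2, 5]
Entering loop: for n, val in enumerate(lst, start=3):

After execution: sum_val = 11
11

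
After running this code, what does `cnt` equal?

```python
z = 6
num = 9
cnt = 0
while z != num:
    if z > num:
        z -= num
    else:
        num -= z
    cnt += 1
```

Let's trace through this code step by step.

Initialize: z = 6
Initialize: num = 9
Initialize: cnt = 0
Entering loop: while z != num:

After execution: cnt = 2
2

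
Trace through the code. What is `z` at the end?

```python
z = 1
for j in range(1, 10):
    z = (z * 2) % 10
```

Let's trace through this code step by step.

Initialize: z = 1
Entering loop: for j in range(1, 10):

After execution: z = 2
2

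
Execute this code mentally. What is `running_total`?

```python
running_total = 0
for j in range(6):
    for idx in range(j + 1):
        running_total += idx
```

Let's trace through this code step by step.

Initialize: running_total = 0
Entering loop: for j in range(6):

After execution: running_total = 35
35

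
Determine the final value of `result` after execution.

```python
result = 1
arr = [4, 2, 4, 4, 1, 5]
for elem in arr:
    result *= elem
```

Let's trace through this code step by step.

Initialize: result = 1
Initialize: arr = [4, 2, 4, 4, 1, 5]
Entering loop: for elem in arr:

After execution: result = 640
640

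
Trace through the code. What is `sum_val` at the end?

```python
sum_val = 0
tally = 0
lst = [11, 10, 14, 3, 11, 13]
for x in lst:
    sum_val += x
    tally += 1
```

Let's trace through this code step by step.

Initialize: sum_val = 0
Initialize: tally = 0
Initialize: lst = [11, 10, 14, 3, 11, 13]
Entering loop: for x in lst:

After execution: sum_val = 62
62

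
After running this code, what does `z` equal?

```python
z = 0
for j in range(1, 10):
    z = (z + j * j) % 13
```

Let's trace through this code step by step.

Initialize: z = 0
Entering loop: for j in range(1, 10):

After execution: z = 12
12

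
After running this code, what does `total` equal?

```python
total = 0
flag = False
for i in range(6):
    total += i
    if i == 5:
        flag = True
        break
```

Let's trace through this code step by step.

Initialize: total = 0
Initialize: flag = False
Entering loop: for i in range(6):

After execution: total = 15
15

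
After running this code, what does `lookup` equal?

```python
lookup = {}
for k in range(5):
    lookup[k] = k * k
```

Let's trace through this code step by step.

Initialize: lookup = {}
Entering loop: for k in range(5):

After execution: lookup = {0: 0, 1: 1, 2: 4, 3: 9, 4: 16}
{0: 0, 1: 1, 2: 4, 3: 9, 4: 16}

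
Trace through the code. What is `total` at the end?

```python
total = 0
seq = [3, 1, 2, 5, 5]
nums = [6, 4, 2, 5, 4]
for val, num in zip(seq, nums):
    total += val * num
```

Let's trace through this code step by step.

Initialize: total = 0
Initialize: seq = [3, 1, 2, 5, 5]
Initialize: nums = [6, 4, 2, 5, 4]
Entering loop: for val, num in zip(seq, nums):

After execution: total = 71
71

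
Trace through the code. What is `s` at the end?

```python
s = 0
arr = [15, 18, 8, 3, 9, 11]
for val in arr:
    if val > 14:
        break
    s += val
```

Let's trace through this code step by step.

Initialize: s = 0
Initialize: arr = [15, 18, 8, 3, 9, 11]
Entering loop: for val in arr:

After execution: s = 0
0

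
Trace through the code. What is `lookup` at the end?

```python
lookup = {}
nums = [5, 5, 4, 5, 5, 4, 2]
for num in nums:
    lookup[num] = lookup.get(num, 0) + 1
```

Let's trace through this code step by step.

Initialize: lookup = {}
Initialize: nums = [5, 5, 4, 5, 5, 4, 2]
Entering loop: for num in nums:

After execution: lookup = {5: 4, 4: 2, 2: 1}
{5: 4, 4: 2, 2: 1}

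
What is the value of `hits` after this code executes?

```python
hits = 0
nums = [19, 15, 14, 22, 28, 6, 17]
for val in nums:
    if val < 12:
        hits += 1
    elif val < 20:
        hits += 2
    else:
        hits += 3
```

Let's trace through this code step by step.

Initialize: hits = 0
Initialize: nums = [19, 15, 14, 22, 28, 6, 17]
Entering loop: for val in nums:

After execution: hits = 15
15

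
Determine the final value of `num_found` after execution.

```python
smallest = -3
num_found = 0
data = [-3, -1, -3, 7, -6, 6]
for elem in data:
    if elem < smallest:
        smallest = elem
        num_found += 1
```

Let's trace through this code step by step.

Initialize: smallest = -3
Initialize: num_found = 0
Initialize: data = [-3, -1, -3, 7, -6, 6]
Entering loop: for elem in data:

After execution: num_found = 1
1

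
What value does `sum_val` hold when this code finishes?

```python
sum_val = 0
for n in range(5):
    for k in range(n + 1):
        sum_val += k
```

Let's trace through this code step by step.

Initialize: sum_val = 0
Entering loop: for n in range(5):

After execution: sum_val = 20
20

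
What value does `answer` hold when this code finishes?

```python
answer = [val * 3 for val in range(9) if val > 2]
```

Let's trace through this code step by step.

Initialize: answer = [val * 3 for val in range(9) if val > 2]

After execution: answer = [9, 12, 15, 18, 21, 24]
[9, 12, 15, 18, 21, 24]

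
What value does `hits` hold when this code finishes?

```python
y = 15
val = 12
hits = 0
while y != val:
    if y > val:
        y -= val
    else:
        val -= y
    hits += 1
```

Let's trace through this code step by step.

Initialize: y = 15
Initialize: val = 12
Initialize: hits = 0
Entering loop: while y != val:

After execution: hits = 4
4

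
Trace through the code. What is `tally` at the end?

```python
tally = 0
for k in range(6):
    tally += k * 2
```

Let's trace through this code step by step.

Initialize: tally = 0
Entering loop: for k in range(6):

After execution: tally = 30
30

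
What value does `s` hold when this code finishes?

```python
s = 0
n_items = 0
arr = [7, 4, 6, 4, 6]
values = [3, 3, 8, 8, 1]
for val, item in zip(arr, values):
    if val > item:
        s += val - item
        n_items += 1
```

Let's trace through this code step by step.

Initialize: s = 0
Initialize: n_items = 0
Initialize: arr = [7, 4, 6, 4, 6]
Initialize: values = [3, 3, 8, 8, 1]
Entering loop: for val, item in zip(arr, values):

After execution: s = 10
10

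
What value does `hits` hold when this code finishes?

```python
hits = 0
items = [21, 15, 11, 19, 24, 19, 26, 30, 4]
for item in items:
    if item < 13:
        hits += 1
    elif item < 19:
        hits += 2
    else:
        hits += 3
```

Let's trace through this code step by step.

Initialize: hits = 0
Initialize: items = [21, 15, 11, 19, 24, 19, 26, 30, 4]
Entering loop: for item in items:

After execution: hits = 22
22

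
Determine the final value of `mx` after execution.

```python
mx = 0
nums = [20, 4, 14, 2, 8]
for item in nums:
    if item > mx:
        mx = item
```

Let's trace through this code step by step.

Initialize: mx = 0
Initialize: nums = [20, 4, 14, 2, 8]
Entering loop: for item in nums:

After execution: mx = 20
20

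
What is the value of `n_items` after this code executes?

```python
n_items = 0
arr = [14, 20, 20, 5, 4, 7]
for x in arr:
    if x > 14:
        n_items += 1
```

Let's trace through this code step by step.

Initialize: n_items = 0
Initialize: arr = [14, 20, 20, 5, 4, 7]
Entering loop: for x in arr:

After execution: n_items = 2
2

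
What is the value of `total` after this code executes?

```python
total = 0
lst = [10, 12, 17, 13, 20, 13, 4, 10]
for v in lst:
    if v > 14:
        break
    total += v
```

Let's trace through this code step by step.

Initialize: total = 0
Initialize: lst = [10, 12, 17, 13, 20, 13, 4, 10]
Entering loop: for v in lst:

After execution: total = 22
22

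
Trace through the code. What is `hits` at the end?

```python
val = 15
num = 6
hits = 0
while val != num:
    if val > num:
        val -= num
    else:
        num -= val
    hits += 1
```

Let's trace through this code step by step.

Initialize: val = 15
Initialize: num = 6
Initialize: hits = 0
Entering loop: while val != num:

After execution: hits = 3
3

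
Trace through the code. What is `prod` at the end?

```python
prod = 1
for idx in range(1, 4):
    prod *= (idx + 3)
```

Let's trace through this code step by step.

Initialize: prod = 1
Entering loop: for idx in range(1, 4):

After execution: prod = 120
120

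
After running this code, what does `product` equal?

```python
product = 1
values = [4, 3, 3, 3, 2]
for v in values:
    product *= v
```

Let's trace through this code step by step.

Initialize: product = 1
Initialize: values = [4, 3, 3, 3, 2]
Entering loop: for v in values:

After execution: product = 216
216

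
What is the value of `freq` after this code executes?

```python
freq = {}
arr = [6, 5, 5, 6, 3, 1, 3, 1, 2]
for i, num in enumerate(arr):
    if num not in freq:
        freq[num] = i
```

Let's trace through this code step by step.

Initialize: freq = {}
Initialize: arr = [6, 5, 5, 6, 3, 1, 3, 1, 2]
Entering loop: for i, num in enumerate(arr):

After execution: freq = {6: 0, 5: 1, 3: 4, 1: 5, 2: 8}
{6: 0, 5: 1, 3: 4, 1: 5, 2: 8}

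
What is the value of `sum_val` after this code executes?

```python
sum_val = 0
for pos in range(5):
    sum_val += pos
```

Let's trace through this code step by step.

Initialize: sum_val = 0
Entering loop: for pos in range(5):

After execution: sum_val = 10
10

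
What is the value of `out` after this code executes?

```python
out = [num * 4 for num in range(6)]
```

Let's trace through this code step by step.

Initialize: out = [num * 4 for num in range(6)]

After execution: out = [0, 4, 8, 12, 16, 20]
[0, 4, 8, 12, 16, 20]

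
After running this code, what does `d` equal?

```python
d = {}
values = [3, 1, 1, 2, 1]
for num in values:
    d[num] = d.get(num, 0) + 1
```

Let's trace through this code step by step.

Initialize: d = {}
Initialize: values = [3, 1, 1, 2, 1]
Entering loop: for num in values:

After execution: d = {3: 1, 1: 3, 2: 1}
{3: 1, 1: 3, 2: 1}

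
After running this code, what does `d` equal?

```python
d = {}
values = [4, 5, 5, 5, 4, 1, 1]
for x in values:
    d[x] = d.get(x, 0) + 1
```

Let's trace through this code step by step.

Initialize: d = {}
Initialize: values = [4, 5, 5, 5, 4, 1, 1]
Entering loop: for x in values:

After execution: d = {4: 2, 5: 3, 1: 2}
{4: 2, 5: 3, 1: 2}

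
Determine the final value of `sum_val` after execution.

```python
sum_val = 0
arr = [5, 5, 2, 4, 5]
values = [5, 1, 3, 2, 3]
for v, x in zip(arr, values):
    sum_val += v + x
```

Let's trace through this code step by step.

Initialize: sum_val = 0
Initialize: arr = [5, 5, 2, 4, 5]
Initialize: values = [5, 1, 3, 2, 3]
Entering loop: for v, x in zip(arr, values):

After execution: sum_val = 35
35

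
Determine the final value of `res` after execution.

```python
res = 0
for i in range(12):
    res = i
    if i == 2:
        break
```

Let's trace through this code step by step.

Initialize: res = 0
Entering loop: for i in range(12):

After execution: res = 2
2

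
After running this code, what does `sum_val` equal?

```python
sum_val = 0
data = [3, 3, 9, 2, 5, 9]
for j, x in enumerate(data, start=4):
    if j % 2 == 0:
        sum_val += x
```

Let's trace through this code step by step.

Initialize: sum_val = 0
Initialize: data = [3, 3, 9, 2, 5, 9]
Entering loop: for j, x in enumerate(data, start=4):

After execution: sum_val = 17
17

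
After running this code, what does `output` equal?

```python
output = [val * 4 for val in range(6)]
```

Let's trace through this code step by step.

Initialize: output = [val * 4 for val in range(6)]

After execution: output = [0, 4, 8, 12, 16, 20]
[0, 4, 8, 12, 16, 20]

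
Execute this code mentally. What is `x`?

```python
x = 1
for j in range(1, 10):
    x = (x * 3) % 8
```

Let's trace through this code step by step.

Initialize: x = 1
Entering loop: for j in range(1, 10):

After execution: x = 3
3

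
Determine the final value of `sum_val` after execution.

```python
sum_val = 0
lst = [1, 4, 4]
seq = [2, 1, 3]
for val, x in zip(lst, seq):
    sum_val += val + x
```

Let's trace through this code step by step.

Initialize: sum_val = 0
Initialize: lst = [1, 4, 4]
Initialize: seq = [2, 1, 3]
Entering loop: for val, x in zip(lst, seq):

After execution: sum_val = 15
15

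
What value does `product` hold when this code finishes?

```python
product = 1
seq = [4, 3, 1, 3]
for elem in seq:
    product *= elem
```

Let's trace through this code step by step.

Initialize: product = 1
Initialize: seq = [4, 3, 1, 3]
Entering loop: for elem in seq:

After execution: product = 36
36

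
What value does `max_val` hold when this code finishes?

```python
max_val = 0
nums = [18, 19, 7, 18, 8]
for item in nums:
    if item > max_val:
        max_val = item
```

Let's trace through this code step by step.

Initialize: max_val = 0
Initialize: nums = [18, 19, 7, 18, 8]
Entering loop: for item in nums:

After execution: max_val = 19
19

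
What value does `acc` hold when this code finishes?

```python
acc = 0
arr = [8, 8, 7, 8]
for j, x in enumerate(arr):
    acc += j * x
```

Let's trace through this code step by step.

Initialize: acc = 0
Initialize: arr = [8, 8, 7, 8]
Entering loop: for j, x in enumerate(arr):

After execution: acc = 46
46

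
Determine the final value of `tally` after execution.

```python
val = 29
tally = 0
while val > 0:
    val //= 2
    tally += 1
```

Let's trace through this code step by step.

Initialize: val = 29
Initialize: tally = 0
Entering loop: while val > 0:

After execution: tally = 5
5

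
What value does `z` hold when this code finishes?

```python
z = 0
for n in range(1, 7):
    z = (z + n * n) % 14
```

Let's trace through this code step by step.

Initialize: z = 0
Entering loop: for n in range(1, 7):

After execution: z = 7
7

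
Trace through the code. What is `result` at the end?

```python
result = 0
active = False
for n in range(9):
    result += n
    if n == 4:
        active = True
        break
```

Let's trace through this code step by step.

Initialize: result = 0
Initialize: active = False
Entering loop: for n in range(9):

After execution: result = 10
10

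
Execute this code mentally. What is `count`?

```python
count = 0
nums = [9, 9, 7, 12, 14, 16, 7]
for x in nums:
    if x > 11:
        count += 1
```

Let's trace through this code step by step.

Initialize: count = 0
Initialize: nums = [9, 9, 7, 12, 14, 16, 7]
Entering loop: for x in nums:

After execution: count = 3
3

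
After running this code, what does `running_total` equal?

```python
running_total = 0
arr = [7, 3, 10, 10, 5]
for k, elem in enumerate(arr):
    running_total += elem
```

Let's trace through this code step by step.

Initialize: running_total = 0
Initialize: arr = [7, 3, 10, 10, 5]
Entering loop: for k, elem in enumerate(arr):

After execution: running_total = 35
35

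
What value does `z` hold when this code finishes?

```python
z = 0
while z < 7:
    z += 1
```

Let's trace through this code step by step.

Initialize: z = 0
Entering loop: while z < 7:

After execution: z = 7
7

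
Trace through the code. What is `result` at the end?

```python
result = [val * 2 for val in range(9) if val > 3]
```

Let's trace through this code step by step.

Initialize: result = [val * 2 for val in range(9) if val > 3]

After execution: result = [8, 10, 12, 14, 16]
[8, 10, 12, 14, 16]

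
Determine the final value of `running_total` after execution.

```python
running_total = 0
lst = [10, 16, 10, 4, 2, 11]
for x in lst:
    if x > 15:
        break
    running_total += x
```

Let's trace through this code step by step.

Initialize: running_total = 0
Initialize: lst = [10, 16, 10, 4, 2, 11]
Entering loop: for x in lst:

After execution: running_total = 10
10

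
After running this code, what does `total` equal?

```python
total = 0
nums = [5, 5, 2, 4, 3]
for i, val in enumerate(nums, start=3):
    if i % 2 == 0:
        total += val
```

Let's trace through this code step by step.

Initialize: total = 0
Initialize: nums = [5, 5, 2, 4, 3]
Entering loop: for i, val in enumerate(nums, start=3):

After execution: total = 9
9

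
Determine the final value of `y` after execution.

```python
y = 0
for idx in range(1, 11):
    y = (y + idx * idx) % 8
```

Let's trace through this code step by step.

Initialize: y = 0
Entering loop: for idx in range(1, 11):

After execution: y = 1
1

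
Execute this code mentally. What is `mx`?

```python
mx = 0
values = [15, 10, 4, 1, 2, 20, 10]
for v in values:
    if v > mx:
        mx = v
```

Let's trace through this code step by step.

Initialize: mx = 0
Initialize: values = [15, 10, 4, 1, 2, 20, 10]
Entering loop: for v in values:

After execution: mx = 20
20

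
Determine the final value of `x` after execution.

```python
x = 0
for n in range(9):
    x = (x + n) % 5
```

Let's trace through this code step by step.

Initialize: x = 0
Entering loop: for n in range(9):

After execution: x = 1
1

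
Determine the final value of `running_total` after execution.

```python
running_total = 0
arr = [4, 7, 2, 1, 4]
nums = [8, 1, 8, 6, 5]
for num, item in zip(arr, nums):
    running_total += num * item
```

Let's trace through this code step by step.

Initialize: running_total = 0
Initialize: arr = [4, 7, 2, 1, 4]
Initialize: nums = [8, 1, 8, 6, 5]
Entering loop: for num, item in zip(arr, nums):

After execution: running_total = 81
81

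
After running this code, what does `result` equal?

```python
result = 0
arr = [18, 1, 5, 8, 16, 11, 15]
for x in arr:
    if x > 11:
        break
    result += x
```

Let's trace through this code step by step.

Initialize: result = 0
Initialize: arr = [18, 1, 5, 8, 16, 11, 15]
Entering loop: for x in arr:

After execution: result = 0
0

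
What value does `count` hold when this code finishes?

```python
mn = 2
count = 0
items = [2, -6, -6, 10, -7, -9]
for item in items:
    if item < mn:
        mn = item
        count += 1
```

Let's trace through this code step by step.

Initialize: mn = 2
Initialize: count = 0
Initialize: items = [2, -6, -6, 10, -7, -9]
Entering loop: for item in items:

After execution: count = 3
3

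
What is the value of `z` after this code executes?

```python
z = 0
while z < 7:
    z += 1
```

Let's trace through this code step by step.

Initialize: z = 0
Entering loop: while z < 7:

After execution: z = 7
7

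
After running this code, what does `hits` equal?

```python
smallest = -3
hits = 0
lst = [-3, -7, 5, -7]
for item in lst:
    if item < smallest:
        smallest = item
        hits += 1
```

Let's trace through this code step by step.

Initialize: smallest = -3
Initialize: hits = 0
Initialize: lst = [-3, -7, 5, -7]
Entering loop: for item in lst:

After execution: hits = 1
1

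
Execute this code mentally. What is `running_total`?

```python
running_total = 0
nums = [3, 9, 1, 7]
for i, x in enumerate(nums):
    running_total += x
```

Let's trace through this code step by step.

Initialize: running_total = 0
Initialize: nums = [3, 9, 1, 7]
Entering loop: for i, x in enumerate(nums):

After execution: running_total = 20
20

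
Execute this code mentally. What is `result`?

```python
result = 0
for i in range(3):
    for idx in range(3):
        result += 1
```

Let's trace through this code step by step.

Initialize: result = 0
Entering loop: for i in range(3):

After execution: result = 9
9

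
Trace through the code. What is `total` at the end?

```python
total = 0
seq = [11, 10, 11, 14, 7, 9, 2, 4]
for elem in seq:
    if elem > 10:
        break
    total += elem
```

Let's trace through this code step by step.

Initialize: total = 0
Initialize: seq = [11, 10, 11, 14, 7, 9, 2, 4]
Entering loop: for elem in seq:

After execution: total = 0
0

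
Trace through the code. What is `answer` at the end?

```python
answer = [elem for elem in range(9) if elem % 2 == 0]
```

Let's trace through this code step by step.

Initialize: answer = [elem for elem in range(9) if elem % 2 == 0]

After execution: answer = [0, 2, 4, 6, 8]
[0, 2, 4, 6, 8]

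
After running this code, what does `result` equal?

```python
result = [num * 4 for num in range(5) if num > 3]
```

Let's trace through this code step by step.

Initialize: result = [num * 4 for num in range(5) if num > 3]

After execution: result = [16]
[16]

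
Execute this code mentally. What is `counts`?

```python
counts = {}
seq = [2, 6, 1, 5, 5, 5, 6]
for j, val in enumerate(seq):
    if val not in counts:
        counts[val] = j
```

Let's trace through this code step by step.

Initialize: counts = {}
Initialize: seq = [2, 6, 1, 5, 5, 5, 6]
Entering loop: for j, val in enumerate(seq):

After execution: counts = {2: 0, 6: 1, 1: 2, 5: 3}
{2: 0, 6: 1, 1: 2, 5: 3}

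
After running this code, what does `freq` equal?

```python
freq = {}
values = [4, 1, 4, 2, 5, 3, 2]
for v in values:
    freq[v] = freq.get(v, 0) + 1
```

Let's trace through this code step by step.

Initialize: freq = {}
Initialize: values = [4, 1, 4, 2, 5, 3, 2]
Entering loop: for v in values:

After execution: freq = {4: 2, 1: 1, 2: 2, 5: 1, 3: 1}
{4: 2, 1: 1, 2: 2, 5: 1, 3: 1}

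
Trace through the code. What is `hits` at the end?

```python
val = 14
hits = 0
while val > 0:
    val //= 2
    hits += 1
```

Let's trace through this code step by step.

Initialize: val = 14
Initialize: hits = 0
Entering loop: while val > 0:

After execution: hits = 4
4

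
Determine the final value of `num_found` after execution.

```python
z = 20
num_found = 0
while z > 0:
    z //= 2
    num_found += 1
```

Let's trace through this code step by step.

Initialize: z = 20
Initialize: num_found = 0
Entering loop: while z > 0:

After execution: num_found = 5
5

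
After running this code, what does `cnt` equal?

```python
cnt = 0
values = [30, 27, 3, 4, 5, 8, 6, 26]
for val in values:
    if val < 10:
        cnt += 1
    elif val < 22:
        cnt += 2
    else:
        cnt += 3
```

Let's trace through this code step by step.

Initialize: cnt = 0
Initialize: values = [30, 27, 3, 4, 5, 8, 6, 26]
Entering loop: for val in values:

After execution: cnt = 14
14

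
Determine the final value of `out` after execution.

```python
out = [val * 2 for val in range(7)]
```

Let's trace through this code step by step.

Initialize: out = [val * 2 for val in range(7)]

After execution: out = [0, 2, 4, 6, 8, 10, 12]
[0, 2, 4, 6, 8, 10, 12]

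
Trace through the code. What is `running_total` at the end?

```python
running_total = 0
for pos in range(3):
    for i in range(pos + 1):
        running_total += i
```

Let's trace through this code step by step.

Initialize: running_total = 0
Entering loop: for pos in range(3):

After execution: running_total = 4
4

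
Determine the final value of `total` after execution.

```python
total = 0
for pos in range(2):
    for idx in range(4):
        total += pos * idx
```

Let's trace through this code step by step.

Initialize: total = 0
Entering loop: for pos in range(2):

After execution: total = 6
6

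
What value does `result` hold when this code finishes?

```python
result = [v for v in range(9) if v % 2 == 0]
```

Let's trace through this code step by step.

Initialize: result = [v for v in range(9) if v % 2 == 0]

After execution: result = [0, 2, 4, 6, 8]
[0, 2, 4, 6, 8]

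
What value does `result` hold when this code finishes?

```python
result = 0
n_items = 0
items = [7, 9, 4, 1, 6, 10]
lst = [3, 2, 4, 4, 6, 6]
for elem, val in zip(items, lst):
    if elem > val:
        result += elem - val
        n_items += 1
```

Let's trace through this code step by step.

Initialize: result = 0
Initialize: n_items = 0
Initialize: items = [7, 9, 4, 1, 6, 10]
Initialize: lst = [3, 2, 4, 4, 6, 6]
Entering loop: for elem, val in zip(items, lst):

After execution: result = 15
15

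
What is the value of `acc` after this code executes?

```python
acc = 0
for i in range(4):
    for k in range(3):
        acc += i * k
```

Let's trace through this code step by step.

Initialize: acc = 0
Entering loop: for i in range(4):

After execution: acc = 18
18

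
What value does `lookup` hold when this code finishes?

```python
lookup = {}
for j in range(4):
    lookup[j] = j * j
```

Let's trace through this code step by step.

Initialize: lookup = {}
Entering loop: for j in range(4):

After execution: lookup = {0: 0, 1: 1, 2: 4, 3: 9}
{0: 0, 1: 1, 2: 4, 3: 9}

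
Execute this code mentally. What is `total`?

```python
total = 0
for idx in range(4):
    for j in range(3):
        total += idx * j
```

Let's trace through this code step by step.

Initialize: total = 0
Entering loop: for idx in range(4):

After execution: total = 18
18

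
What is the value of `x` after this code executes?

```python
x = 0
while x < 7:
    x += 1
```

Let's trace through this code step by step.

Initialize: x = 0
Entering loop: while x < 7:

After execution: x = 7
7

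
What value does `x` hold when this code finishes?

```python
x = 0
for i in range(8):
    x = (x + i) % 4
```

Let's trace through this code step by step.

Initialize: x = 0
Entering loop: for i in range(8):

After execution: x = 0
0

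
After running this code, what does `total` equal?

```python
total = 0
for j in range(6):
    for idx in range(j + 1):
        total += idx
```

Let's trace through this code step by step.

Initialize: total = 0
Entering loop: for j in range(6):

After execution: total = 35
35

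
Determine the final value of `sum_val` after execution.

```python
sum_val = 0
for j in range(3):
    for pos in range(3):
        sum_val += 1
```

Let's trace through this code step by step.

Initialize: sum_val = 0
Entering loop: for j in range(3):

After execution: sum_val = 9
9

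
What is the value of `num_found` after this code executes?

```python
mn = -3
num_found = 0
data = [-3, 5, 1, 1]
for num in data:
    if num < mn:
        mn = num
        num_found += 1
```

Let's trace through this code step by step.

Initialize: mn = -3
Initialize: num_found = 0
Initialize: data = [-3, 5, 1, 1]
Entering loop: for num in data:

After execution: num_found = 0
0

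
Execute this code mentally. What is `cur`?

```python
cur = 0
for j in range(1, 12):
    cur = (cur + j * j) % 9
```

Let's trace through this code step by step.

Initialize: cur = 0
Entering loop: for j in range(1, 12):

After execution: cur = 2
2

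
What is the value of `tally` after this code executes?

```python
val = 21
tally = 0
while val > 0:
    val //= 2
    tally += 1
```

Let's trace through this code step by step.

Initialize: val = 21
Initialize: tally = 0
Entering loop: while val > 0:

After execution: tally = 5
5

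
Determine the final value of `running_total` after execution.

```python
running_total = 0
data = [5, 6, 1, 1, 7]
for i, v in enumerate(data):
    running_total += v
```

Let's trace through this code step by step.

Initialize: running_total = 0
Initialize: data = [5, 6, 1, 1, 7]
Entering loop: for i, v in enumerate(data):

After execution: running_total = 20
20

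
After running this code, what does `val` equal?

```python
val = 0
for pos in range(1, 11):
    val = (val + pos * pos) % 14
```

Let's trace through this code step by step.

Initialize: val = 0
Entering loop: for pos in range(1, 11):

After execution: val = 7
7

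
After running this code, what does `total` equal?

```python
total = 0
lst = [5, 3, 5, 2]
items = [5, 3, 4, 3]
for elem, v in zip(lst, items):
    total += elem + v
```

Let's trace through this code step by step.

Initialize: total = 0
Initialize: lst = [5, 3, 5, 2]
Initialize: items = [5, 3, 4, 3]
Entering loop: for elem, v in zip(lst, items):

After execution: total = 30
30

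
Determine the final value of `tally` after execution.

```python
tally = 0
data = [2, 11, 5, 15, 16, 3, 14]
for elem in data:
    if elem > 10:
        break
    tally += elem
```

Let's trace through this code step by step.

Initialize: tally = 0
Initialize: data = [2, 11, 5, 15, 16, 3, 14]
Entering loop: for elem in data:

After execution: tally = 2
2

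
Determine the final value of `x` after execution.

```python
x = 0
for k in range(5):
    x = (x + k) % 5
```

Let's trace through this code step by step.

Initialize: x = 0
Entering loop: for k in range(5):

After execution: x = 0
0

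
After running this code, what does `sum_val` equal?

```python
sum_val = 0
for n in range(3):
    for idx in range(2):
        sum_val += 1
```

Let's trace through this code step by step.

Initialize: sum_val = 0
Entering loop: for n in range(3):

After execution: sum_val = 6
6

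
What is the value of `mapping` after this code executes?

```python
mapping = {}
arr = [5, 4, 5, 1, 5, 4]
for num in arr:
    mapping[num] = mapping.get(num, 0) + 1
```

Let's trace through this code step by step.

Initialize: mapping = {}
Initialize: arr = [5, 4, 5, 1, 5, 4]
Entering loop: for num in arr:

After execution: mapping = {5: 3, 4: 2, 1: 1}
{5: 3, 4: 2, 1: 1}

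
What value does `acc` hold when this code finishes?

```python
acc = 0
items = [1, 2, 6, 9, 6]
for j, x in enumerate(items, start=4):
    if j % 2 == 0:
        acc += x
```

Let's trace through this code step by step.

Initialize: acc = 0
Initialize: items = [1, 2, 6, 9, 6]
Entering loop: for j, x in enumerate(items, start=4):

After execution: acc = 13
13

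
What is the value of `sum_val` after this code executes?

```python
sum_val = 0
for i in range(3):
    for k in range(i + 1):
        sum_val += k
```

Let's trace through this code step by step.

Initialize: sum_val = 0
Entering loop: for i in range(3):

After execution: sum_val = 4
4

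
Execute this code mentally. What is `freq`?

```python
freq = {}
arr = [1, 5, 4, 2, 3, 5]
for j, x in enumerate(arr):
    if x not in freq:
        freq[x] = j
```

Let's trace through this code step by step.

Initialize: freq = {}
Initialize: arr = [1, 5, 4, 2, 3, 5]
Entering loop: for j, x in enumerate(arr):

After execution: freq = {1: 0, 5: 1, 4: 2, 2: 3, 3: 4}
{1: 0, 5: 1, 4: 2, 2: 3, 3: 4}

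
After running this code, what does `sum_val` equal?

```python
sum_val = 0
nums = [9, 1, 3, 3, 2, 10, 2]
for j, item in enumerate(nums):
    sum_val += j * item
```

Let's trace through this code step by step.

Initialize: sum_val = 0
Initialize: nums = [9, 1, 3, 3, 2, 10, 2]
Entering loop: for j, item in enumerate(nums):

After execution: sum_val = 86
86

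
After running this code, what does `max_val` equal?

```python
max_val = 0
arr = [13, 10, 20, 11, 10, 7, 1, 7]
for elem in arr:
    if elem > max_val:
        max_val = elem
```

Let's trace through this code step by step.

Initialize: max_val = 0
Initialize: arr = [13, 10, 20, 11, 10, 7, 1, 7]
Entering loop: for elem in arr:

After execution: max_val = 20
20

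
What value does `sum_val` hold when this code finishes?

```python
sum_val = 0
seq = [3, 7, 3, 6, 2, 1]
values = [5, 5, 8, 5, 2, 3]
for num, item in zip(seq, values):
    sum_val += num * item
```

Let's trace through this code step by step.

Initialize: sum_val = 0
Initialize: seq = [3, 7, 3, 6, 2, 1]
Initialize: values = [5, 5, 8, 5, 2, 3]
Entering loop: for num, item in zip(seq, values):

After execution: sum_val = 111
111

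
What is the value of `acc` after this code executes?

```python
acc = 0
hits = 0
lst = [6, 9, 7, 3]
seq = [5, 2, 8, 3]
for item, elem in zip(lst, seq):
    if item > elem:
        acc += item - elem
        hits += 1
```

Let's trace through this code step by step.

Initialize: acc = 0
Initialize: hits = 0
Initialize: lst = [6, 9, 7, 3]
Initialize: seq = [5, 2, 8, 3]
Entering loop: for item, elem in zip(lst, seq):

After execution: acc = 8
8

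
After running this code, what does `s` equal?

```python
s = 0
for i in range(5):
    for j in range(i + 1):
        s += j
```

Let's trace through this code step by step.

Initialize: s = 0
Entering loop: for i in range(5):

After execution: s = 20
20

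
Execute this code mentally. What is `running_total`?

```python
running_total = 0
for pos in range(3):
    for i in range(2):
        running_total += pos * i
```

Let's trace through this code step by step.

Initialize: running_total = 0
Entering loop: for pos in range(3):

After execution: running_total = 3
3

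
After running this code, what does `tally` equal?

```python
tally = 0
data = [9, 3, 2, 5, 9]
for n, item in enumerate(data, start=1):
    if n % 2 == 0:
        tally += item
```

Let's trace through this code step by step.

Initialize: tally = 0
Initialize: data = [9, 3, 2, 5, 9]
Entering loop: for n, item in enumerate(data, start=1):

After execution: tally = 8
8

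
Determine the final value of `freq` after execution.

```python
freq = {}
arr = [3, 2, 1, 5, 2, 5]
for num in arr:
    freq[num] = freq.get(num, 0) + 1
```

Let's trace through this code step by step.

Initialize: freq = {}
Initialize: arr = [3, 2, 1, 5, 2, 5]
Entering loop: for num in arr:

After execution: freq = {3: 1, 2: 2, 1: 1, 5: 2}
{3: 1, 2: 2, 1: 1, 5: 2}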